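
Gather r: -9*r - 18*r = -27*r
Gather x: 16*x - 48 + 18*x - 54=34*x - 102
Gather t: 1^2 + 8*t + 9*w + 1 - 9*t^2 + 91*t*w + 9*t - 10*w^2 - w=-9*t^2 + t*(91*w + 17) - 10*w^2 + 8*w + 2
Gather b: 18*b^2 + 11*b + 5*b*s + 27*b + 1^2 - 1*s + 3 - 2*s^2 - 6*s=18*b^2 + b*(5*s + 38) - 2*s^2 - 7*s + 4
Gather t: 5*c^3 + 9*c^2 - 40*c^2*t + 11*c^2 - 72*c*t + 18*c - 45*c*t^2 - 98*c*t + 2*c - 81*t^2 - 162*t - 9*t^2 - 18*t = 5*c^3 + 20*c^2 + 20*c + t^2*(-45*c - 90) + t*(-40*c^2 - 170*c - 180)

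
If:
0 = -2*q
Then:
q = 0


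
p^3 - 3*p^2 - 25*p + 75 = (p - 5)*(p - 3)*(p + 5)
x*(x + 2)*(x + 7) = x^3 + 9*x^2 + 14*x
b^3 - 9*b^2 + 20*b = b*(b - 5)*(b - 4)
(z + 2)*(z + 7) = z^2 + 9*z + 14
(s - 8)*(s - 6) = s^2 - 14*s + 48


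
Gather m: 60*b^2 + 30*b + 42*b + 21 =60*b^2 + 72*b + 21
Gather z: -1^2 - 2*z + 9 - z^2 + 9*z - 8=-z^2 + 7*z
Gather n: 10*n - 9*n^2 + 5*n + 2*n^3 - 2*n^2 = 2*n^3 - 11*n^2 + 15*n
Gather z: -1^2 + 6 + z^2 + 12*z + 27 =z^2 + 12*z + 32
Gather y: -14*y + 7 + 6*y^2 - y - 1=6*y^2 - 15*y + 6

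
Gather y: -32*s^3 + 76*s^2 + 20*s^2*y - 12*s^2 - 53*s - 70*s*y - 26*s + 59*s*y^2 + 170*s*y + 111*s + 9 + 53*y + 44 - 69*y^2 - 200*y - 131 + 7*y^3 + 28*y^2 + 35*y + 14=-32*s^3 + 64*s^2 + 32*s + 7*y^3 + y^2*(59*s - 41) + y*(20*s^2 + 100*s - 112) - 64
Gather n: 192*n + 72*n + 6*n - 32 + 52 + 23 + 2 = 270*n + 45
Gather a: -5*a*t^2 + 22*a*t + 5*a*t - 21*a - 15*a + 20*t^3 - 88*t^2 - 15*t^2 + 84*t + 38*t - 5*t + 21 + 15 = a*(-5*t^2 + 27*t - 36) + 20*t^3 - 103*t^2 + 117*t + 36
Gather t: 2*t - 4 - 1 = 2*t - 5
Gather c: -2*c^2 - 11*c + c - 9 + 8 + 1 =-2*c^2 - 10*c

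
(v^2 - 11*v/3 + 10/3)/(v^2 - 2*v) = (v - 5/3)/v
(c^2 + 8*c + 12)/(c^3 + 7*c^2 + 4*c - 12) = 1/(c - 1)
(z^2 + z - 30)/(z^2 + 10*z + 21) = (z^2 + z - 30)/(z^2 + 10*z + 21)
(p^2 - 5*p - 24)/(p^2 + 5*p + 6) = (p - 8)/(p + 2)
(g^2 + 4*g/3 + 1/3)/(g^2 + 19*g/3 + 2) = (g + 1)/(g + 6)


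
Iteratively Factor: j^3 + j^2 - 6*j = (j - 2)*(j^2 + 3*j) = j*(j - 2)*(j + 3)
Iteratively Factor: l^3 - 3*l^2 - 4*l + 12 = (l - 2)*(l^2 - l - 6) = (l - 3)*(l - 2)*(l + 2)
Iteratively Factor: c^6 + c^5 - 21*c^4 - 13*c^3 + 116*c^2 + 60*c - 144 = (c + 2)*(c^5 - c^4 - 19*c^3 + 25*c^2 + 66*c - 72) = (c + 2)^2*(c^4 - 3*c^3 - 13*c^2 + 51*c - 36) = (c - 3)*(c + 2)^2*(c^3 - 13*c + 12) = (c - 3)*(c + 2)^2*(c + 4)*(c^2 - 4*c + 3) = (c - 3)*(c - 1)*(c + 2)^2*(c + 4)*(c - 3)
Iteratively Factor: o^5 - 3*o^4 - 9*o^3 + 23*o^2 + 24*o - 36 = (o + 2)*(o^4 - 5*o^3 + o^2 + 21*o - 18) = (o - 1)*(o + 2)*(o^3 - 4*o^2 - 3*o + 18) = (o - 3)*(o - 1)*(o + 2)*(o^2 - o - 6) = (o - 3)*(o - 1)*(o + 2)^2*(o - 3)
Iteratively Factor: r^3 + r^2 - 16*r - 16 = (r + 4)*(r^2 - 3*r - 4) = (r - 4)*(r + 4)*(r + 1)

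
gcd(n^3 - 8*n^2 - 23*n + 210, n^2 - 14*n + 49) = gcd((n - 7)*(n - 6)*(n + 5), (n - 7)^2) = n - 7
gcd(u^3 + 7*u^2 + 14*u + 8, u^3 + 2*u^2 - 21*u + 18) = 1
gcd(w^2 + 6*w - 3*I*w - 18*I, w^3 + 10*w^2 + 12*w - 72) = w + 6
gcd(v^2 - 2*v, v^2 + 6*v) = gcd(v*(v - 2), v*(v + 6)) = v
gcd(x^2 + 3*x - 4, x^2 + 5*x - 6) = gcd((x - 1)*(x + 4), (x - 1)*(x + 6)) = x - 1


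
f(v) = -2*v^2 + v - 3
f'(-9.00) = 37.00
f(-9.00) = -174.00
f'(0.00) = 1.00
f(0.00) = -3.00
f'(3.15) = -11.60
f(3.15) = -19.70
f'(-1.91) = 8.64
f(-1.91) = -12.21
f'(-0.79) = 4.16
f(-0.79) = -5.04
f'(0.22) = 0.12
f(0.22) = -2.88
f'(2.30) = -8.20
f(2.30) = -11.28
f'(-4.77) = 20.08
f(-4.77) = -53.28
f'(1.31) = -4.24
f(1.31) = -5.12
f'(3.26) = -12.04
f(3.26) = -21.00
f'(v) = 1 - 4*v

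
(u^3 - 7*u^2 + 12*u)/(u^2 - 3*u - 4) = u*(u - 3)/(u + 1)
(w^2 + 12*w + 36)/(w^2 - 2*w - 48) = (w + 6)/(w - 8)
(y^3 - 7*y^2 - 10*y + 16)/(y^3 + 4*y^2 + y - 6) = (y - 8)/(y + 3)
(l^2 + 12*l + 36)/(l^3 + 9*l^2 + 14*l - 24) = (l + 6)/(l^2 + 3*l - 4)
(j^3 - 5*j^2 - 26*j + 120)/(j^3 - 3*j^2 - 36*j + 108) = (j^2 + j - 20)/(j^2 + 3*j - 18)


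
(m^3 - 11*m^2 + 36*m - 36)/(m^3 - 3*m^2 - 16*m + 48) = (m^2 - 8*m + 12)/(m^2 - 16)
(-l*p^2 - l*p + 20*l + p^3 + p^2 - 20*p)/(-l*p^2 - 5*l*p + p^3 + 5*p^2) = (p - 4)/p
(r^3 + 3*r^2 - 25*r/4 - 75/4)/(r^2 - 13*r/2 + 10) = (2*r^2 + 11*r + 15)/(2*(r - 4))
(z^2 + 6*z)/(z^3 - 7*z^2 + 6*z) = (z + 6)/(z^2 - 7*z + 6)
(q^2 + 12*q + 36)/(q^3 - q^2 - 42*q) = (q + 6)/(q*(q - 7))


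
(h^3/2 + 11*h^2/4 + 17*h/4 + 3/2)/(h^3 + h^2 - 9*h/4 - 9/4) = (2*h^3 + 11*h^2 + 17*h + 6)/(4*h^3 + 4*h^2 - 9*h - 9)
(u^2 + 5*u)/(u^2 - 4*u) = (u + 5)/(u - 4)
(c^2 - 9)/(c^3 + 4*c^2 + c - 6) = (c - 3)/(c^2 + c - 2)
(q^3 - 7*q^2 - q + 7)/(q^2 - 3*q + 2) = (q^2 - 6*q - 7)/(q - 2)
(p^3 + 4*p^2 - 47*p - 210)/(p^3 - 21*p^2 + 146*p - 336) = (p^2 + 11*p + 30)/(p^2 - 14*p + 48)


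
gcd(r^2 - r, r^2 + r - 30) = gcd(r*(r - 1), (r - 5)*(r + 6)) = 1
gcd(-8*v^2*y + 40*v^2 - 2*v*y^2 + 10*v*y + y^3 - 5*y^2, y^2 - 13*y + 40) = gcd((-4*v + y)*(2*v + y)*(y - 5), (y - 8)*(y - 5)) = y - 5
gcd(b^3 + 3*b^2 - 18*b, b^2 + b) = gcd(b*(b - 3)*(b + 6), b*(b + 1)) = b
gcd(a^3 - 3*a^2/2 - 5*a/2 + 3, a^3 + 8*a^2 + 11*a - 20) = a - 1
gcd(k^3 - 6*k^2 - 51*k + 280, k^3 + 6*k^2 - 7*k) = k + 7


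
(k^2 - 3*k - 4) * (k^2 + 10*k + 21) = k^4 + 7*k^3 - 13*k^2 - 103*k - 84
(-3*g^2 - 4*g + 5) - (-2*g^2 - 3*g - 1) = -g^2 - g + 6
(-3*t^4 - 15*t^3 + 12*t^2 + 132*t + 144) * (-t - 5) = 3*t^5 + 30*t^4 + 63*t^3 - 192*t^2 - 804*t - 720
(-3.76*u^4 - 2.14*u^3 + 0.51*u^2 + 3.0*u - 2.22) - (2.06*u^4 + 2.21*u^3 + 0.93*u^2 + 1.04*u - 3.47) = -5.82*u^4 - 4.35*u^3 - 0.42*u^2 + 1.96*u + 1.25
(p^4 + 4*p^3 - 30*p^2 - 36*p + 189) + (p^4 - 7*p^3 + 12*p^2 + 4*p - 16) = 2*p^4 - 3*p^3 - 18*p^2 - 32*p + 173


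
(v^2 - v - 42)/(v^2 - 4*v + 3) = (v^2 - v - 42)/(v^2 - 4*v + 3)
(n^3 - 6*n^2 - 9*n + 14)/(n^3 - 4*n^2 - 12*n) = (n^2 - 8*n + 7)/(n*(n - 6))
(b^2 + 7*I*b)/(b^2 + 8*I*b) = (b + 7*I)/(b + 8*I)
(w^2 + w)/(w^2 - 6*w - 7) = w/(w - 7)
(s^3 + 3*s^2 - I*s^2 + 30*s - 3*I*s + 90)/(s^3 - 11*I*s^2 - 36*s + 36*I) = (s^2 + s*(3 + 5*I) + 15*I)/(s^2 - 5*I*s - 6)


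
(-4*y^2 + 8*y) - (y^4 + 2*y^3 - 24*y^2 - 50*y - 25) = -y^4 - 2*y^3 + 20*y^2 + 58*y + 25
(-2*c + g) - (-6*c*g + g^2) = 6*c*g - 2*c - g^2 + g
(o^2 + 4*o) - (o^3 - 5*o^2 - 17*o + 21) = -o^3 + 6*o^2 + 21*o - 21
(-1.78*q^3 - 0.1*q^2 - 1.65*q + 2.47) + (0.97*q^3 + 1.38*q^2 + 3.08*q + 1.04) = -0.81*q^3 + 1.28*q^2 + 1.43*q + 3.51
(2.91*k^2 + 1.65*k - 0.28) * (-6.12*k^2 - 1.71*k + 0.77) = -17.8092*k^4 - 15.0741*k^3 + 1.1328*k^2 + 1.7493*k - 0.2156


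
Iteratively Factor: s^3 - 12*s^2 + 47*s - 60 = (s - 3)*(s^2 - 9*s + 20) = (s - 4)*(s - 3)*(s - 5)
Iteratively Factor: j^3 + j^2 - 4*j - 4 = (j + 1)*(j^2 - 4) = (j + 1)*(j + 2)*(j - 2)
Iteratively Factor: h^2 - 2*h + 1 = (h - 1)*(h - 1)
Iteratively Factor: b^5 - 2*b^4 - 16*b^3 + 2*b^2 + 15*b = (b + 3)*(b^4 - 5*b^3 - b^2 + 5*b) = b*(b + 3)*(b^3 - 5*b^2 - b + 5) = b*(b - 5)*(b + 3)*(b^2 - 1) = b*(b - 5)*(b + 1)*(b + 3)*(b - 1)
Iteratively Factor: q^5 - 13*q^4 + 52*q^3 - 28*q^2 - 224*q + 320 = (q - 4)*(q^4 - 9*q^3 + 16*q^2 + 36*q - 80) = (q - 5)*(q - 4)*(q^3 - 4*q^2 - 4*q + 16) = (q - 5)*(q - 4)^2*(q^2 - 4) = (q - 5)*(q - 4)^2*(q + 2)*(q - 2)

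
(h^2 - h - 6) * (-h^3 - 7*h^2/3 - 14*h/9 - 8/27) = -h^5 - 4*h^4/3 + 61*h^3/9 + 412*h^2/27 + 260*h/27 + 16/9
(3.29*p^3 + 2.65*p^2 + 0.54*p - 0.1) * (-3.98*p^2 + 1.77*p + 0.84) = -13.0942*p^5 - 4.7237*p^4 + 5.3049*p^3 + 3.5798*p^2 + 0.2766*p - 0.084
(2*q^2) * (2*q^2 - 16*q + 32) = 4*q^4 - 32*q^3 + 64*q^2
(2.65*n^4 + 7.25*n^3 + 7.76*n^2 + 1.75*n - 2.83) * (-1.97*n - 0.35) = -5.2205*n^5 - 15.21*n^4 - 17.8247*n^3 - 6.1635*n^2 + 4.9626*n + 0.9905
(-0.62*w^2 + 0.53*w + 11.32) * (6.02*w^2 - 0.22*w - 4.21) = -3.7324*w^4 + 3.327*w^3 + 70.64*w^2 - 4.7217*w - 47.6572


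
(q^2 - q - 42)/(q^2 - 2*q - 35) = (q + 6)/(q + 5)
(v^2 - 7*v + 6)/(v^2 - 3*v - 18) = (v - 1)/(v + 3)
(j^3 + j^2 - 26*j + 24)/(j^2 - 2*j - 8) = (j^2 + 5*j - 6)/(j + 2)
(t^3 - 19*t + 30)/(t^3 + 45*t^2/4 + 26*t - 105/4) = 4*(t^2 - 5*t + 6)/(4*t^2 + 25*t - 21)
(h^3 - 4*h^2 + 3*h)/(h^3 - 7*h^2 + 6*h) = (h - 3)/(h - 6)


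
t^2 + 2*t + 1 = (t + 1)^2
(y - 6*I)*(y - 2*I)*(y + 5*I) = y^3 - 3*I*y^2 + 28*y - 60*I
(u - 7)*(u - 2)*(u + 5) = u^3 - 4*u^2 - 31*u + 70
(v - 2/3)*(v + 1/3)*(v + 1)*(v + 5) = v^4 + 17*v^3/3 + 25*v^2/9 - 3*v - 10/9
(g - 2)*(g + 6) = g^2 + 4*g - 12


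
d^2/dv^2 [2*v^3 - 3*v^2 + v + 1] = 12*v - 6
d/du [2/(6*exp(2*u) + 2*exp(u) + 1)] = (-24*exp(u) - 4)*exp(u)/(6*exp(2*u) + 2*exp(u) + 1)^2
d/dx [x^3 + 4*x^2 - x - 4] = 3*x^2 + 8*x - 1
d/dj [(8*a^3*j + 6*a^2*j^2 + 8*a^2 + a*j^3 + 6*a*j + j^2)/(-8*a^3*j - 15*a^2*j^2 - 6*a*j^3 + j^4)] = (72*a^4*j^2 + 64*a^4 + 8*a^3*j^3 + 176*a^3*j - 11*a^2*j^4 + 50*a^2*j^2 - a*j^5 - 10*a*j^3 - 2*j^4)/(j^2*(64*a^5 + 176*a^4*j + 145*a^3*j^2 + 19*a^2*j^3 - 13*a*j^4 + j^5))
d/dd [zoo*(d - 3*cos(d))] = zoo*(sin(d) + 1)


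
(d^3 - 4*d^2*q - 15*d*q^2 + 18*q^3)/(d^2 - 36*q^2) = (d^2 + 2*d*q - 3*q^2)/(d + 6*q)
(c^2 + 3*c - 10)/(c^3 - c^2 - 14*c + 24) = (c + 5)/(c^2 + c - 12)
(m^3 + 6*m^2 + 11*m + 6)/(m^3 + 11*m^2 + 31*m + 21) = (m + 2)/(m + 7)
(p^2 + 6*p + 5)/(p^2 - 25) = (p + 1)/(p - 5)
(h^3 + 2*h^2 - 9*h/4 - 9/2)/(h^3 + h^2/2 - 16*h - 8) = (4*h^3 + 8*h^2 - 9*h - 18)/(2*(2*h^3 + h^2 - 32*h - 16))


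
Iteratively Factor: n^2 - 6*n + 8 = (n - 2)*(n - 4)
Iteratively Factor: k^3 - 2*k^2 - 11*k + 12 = (k - 4)*(k^2 + 2*k - 3) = (k - 4)*(k + 3)*(k - 1)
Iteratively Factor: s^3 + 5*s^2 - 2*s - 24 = (s - 2)*(s^2 + 7*s + 12) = (s - 2)*(s + 4)*(s + 3)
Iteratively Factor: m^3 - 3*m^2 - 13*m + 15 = (m - 1)*(m^2 - 2*m - 15) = (m - 1)*(m + 3)*(m - 5)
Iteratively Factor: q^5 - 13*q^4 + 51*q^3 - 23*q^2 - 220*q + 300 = (q - 5)*(q^4 - 8*q^3 + 11*q^2 + 32*q - 60) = (q - 5)*(q - 2)*(q^3 - 6*q^2 - q + 30) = (q - 5)*(q - 3)*(q - 2)*(q^2 - 3*q - 10) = (q - 5)^2*(q - 3)*(q - 2)*(q + 2)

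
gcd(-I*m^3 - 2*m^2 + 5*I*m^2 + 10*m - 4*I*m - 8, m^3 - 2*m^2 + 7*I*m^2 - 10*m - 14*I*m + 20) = 1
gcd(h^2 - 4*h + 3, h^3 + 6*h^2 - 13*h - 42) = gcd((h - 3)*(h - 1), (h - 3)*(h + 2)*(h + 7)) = h - 3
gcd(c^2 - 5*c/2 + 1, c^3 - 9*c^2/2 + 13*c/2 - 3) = c - 2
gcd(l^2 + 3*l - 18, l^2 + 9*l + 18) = l + 6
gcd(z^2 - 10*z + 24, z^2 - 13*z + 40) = 1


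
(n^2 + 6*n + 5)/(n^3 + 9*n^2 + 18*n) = (n^2 + 6*n + 5)/(n*(n^2 + 9*n + 18))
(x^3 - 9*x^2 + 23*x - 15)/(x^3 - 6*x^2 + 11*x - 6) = (x - 5)/(x - 2)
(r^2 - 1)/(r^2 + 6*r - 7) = (r + 1)/(r + 7)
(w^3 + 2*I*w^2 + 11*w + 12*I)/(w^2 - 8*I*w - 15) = (w^2 + 5*I*w - 4)/(w - 5*I)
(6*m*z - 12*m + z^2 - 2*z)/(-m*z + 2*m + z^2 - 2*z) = (6*m + z)/(-m + z)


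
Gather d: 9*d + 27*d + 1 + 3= 36*d + 4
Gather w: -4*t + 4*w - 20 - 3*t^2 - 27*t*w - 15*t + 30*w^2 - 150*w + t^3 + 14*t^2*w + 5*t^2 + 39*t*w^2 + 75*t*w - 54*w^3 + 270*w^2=t^3 + 2*t^2 - 19*t - 54*w^3 + w^2*(39*t + 300) + w*(14*t^2 + 48*t - 146) - 20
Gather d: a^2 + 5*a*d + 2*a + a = a^2 + 5*a*d + 3*a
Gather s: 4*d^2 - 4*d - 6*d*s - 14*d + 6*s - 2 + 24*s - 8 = 4*d^2 - 18*d + s*(30 - 6*d) - 10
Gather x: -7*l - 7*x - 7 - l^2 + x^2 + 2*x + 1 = -l^2 - 7*l + x^2 - 5*x - 6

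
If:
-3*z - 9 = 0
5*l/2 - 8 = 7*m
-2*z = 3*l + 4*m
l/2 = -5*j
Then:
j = -37/155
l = 74/31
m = -9/31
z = -3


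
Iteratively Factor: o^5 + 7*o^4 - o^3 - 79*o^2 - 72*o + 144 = (o - 3)*(o^4 + 10*o^3 + 29*o^2 + 8*o - 48) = (o - 3)*(o + 4)*(o^3 + 6*o^2 + 5*o - 12) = (o - 3)*(o + 3)*(o + 4)*(o^2 + 3*o - 4) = (o - 3)*(o - 1)*(o + 3)*(o + 4)*(o + 4)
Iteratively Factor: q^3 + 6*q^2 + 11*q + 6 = (q + 3)*(q^2 + 3*q + 2) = (q + 2)*(q + 3)*(q + 1)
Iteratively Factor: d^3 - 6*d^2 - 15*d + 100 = (d - 5)*(d^2 - d - 20) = (d - 5)^2*(d + 4)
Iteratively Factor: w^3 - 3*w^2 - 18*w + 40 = (w + 4)*(w^2 - 7*w + 10) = (w - 2)*(w + 4)*(w - 5)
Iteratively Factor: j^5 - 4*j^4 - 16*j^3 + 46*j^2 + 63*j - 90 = (j - 5)*(j^4 + j^3 - 11*j^2 - 9*j + 18) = (j - 5)*(j - 3)*(j^3 + 4*j^2 + j - 6) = (j - 5)*(j - 3)*(j - 1)*(j^2 + 5*j + 6) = (j - 5)*(j - 3)*(j - 1)*(j + 2)*(j + 3)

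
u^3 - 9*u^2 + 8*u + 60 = (u - 6)*(u - 5)*(u + 2)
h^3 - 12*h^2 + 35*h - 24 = (h - 8)*(h - 3)*(h - 1)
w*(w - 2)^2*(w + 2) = w^4 - 2*w^3 - 4*w^2 + 8*w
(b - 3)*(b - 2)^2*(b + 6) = b^4 - b^3 - 26*b^2 + 84*b - 72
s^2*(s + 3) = s^3 + 3*s^2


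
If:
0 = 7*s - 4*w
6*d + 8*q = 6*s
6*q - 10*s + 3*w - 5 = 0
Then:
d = -2*w/63 - 10/9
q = 19*w/42 + 5/6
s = 4*w/7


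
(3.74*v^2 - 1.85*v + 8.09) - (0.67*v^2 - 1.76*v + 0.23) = 3.07*v^2 - 0.0900000000000001*v + 7.86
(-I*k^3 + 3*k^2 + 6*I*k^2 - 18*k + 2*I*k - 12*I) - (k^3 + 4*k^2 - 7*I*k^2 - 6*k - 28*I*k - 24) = -k^3 - I*k^3 - k^2 + 13*I*k^2 - 12*k + 30*I*k + 24 - 12*I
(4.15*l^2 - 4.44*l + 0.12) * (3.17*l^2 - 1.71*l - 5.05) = 13.1555*l^4 - 21.1713*l^3 - 12.9847*l^2 + 22.2168*l - 0.606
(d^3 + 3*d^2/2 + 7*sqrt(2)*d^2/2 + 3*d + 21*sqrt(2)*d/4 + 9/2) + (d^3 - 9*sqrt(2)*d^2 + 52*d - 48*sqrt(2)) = 2*d^3 - 11*sqrt(2)*d^2/2 + 3*d^2/2 + 21*sqrt(2)*d/4 + 55*d - 48*sqrt(2) + 9/2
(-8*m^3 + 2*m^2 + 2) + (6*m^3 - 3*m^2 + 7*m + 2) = -2*m^3 - m^2 + 7*m + 4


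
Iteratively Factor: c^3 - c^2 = (c - 1)*(c^2) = c*(c - 1)*(c)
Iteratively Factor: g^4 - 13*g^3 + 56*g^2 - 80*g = (g - 5)*(g^3 - 8*g^2 + 16*g) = (g - 5)*(g - 4)*(g^2 - 4*g) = g*(g - 5)*(g - 4)*(g - 4)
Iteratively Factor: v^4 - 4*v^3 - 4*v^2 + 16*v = (v - 2)*(v^3 - 2*v^2 - 8*v) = v*(v - 2)*(v^2 - 2*v - 8) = v*(v - 2)*(v + 2)*(v - 4)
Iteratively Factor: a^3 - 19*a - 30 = (a + 2)*(a^2 - 2*a - 15) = (a - 5)*(a + 2)*(a + 3)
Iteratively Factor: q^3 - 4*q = (q)*(q^2 - 4) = q*(q + 2)*(q - 2)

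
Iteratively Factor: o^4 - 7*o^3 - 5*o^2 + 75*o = (o - 5)*(o^3 - 2*o^2 - 15*o) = (o - 5)^2*(o^2 + 3*o) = o*(o - 5)^2*(o + 3)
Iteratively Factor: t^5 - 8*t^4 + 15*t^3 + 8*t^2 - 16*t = (t - 4)*(t^4 - 4*t^3 - t^2 + 4*t) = (t - 4)^2*(t^3 - t) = (t - 4)^2*(t + 1)*(t^2 - t) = t*(t - 4)^2*(t + 1)*(t - 1)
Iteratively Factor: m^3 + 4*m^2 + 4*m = (m + 2)*(m^2 + 2*m) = m*(m + 2)*(m + 2)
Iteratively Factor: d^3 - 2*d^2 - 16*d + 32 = (d - 2)*(d^2 - 16) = (d - 4)*(d - 2)*(d + 4)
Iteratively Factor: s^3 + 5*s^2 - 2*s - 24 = (s - 2)*(s^2 + 7*s + 12) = (s - 2)*(s + 4)*(s + 3)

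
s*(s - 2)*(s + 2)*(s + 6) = s^4 + 6*s^3 - 4*s^2 - 24*s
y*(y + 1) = y^2 + y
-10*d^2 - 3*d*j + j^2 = (-5*d + j)*(2*d + j)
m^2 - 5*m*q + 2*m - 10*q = (m + 2)*(m - 5*q)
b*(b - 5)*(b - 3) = b^3 - 8*b^2 + 15*b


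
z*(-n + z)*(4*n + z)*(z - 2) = -4*n^2*z^2 + 8*n^2*z + 3*n*z^3 - 6*n*z^2 + z^4 - 2*z^3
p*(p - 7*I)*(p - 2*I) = p^3 - 9*I*p^2 - 14*p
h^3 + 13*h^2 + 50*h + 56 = (h + 2)*(h + 4)*(h + 7)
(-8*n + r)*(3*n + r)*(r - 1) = -24*n^2*r + 24*n^2 - 5*n*r^2 + 5*n*r + r^3 - r^2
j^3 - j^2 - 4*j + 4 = (j - 2)*(j - 1)*(j + 2)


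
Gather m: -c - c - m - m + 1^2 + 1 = -2*c - 2*m + 2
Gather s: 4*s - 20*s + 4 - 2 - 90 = -16*s - 88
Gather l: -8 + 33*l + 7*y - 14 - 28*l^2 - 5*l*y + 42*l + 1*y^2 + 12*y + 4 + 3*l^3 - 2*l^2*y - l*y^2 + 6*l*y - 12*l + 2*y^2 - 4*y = 3*l^3 + l^2*(-2*y - 28) + l*(-y^2 + y + 63) + 3*y^2 + 15*y - 18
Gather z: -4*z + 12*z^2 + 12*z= 12*z^2 + 8*z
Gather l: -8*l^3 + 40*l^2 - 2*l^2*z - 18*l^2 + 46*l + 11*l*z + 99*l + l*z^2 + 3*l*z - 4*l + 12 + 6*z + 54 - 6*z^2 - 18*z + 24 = -8*l^3 + l^2*(22 - 2*z) + l*(z^2 + 14*z + 141) - 6*z^2 - 12*z + 90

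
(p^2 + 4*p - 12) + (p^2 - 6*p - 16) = 2*p^2 - 2*p - 28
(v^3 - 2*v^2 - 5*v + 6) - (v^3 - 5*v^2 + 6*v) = 3*v^2 - 11*v + 6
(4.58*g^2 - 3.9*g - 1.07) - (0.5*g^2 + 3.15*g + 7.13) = 4.08*g^2 - 7.05*g - 8.2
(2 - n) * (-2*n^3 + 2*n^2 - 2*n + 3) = 2*n^4 - 6*n^3 + 6*n^2 - 7*n + 6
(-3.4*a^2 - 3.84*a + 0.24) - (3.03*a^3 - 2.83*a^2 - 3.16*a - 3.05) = -3.03*a^3 - 0.57*a^2 - 0.68*a + 3.29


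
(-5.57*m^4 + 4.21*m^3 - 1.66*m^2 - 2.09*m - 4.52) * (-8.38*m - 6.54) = 46.6766*m^5 + 1.148*m^4 - 13.6226*m^3 + 28.3706*m^2 + 51.5462*m + 29.5608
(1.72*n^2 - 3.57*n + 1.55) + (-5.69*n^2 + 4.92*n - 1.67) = -3.97*n^2 + 1.35*n - 0.12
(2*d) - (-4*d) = 6*d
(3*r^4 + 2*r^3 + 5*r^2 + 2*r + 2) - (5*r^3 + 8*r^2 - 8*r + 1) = 3*r^4 - 3*r^3 - 3*r^2 + 10*r + 1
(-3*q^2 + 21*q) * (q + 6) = -3*q^3 + 3*q^2 + 126*q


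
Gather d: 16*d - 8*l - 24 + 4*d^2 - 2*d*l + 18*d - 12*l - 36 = 4*d^2 + d*(34 - 2*l) - 20*l - 60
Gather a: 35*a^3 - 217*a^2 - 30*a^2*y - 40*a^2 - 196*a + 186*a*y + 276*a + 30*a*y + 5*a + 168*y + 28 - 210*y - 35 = 35*a^3 + a^2*(-30*y - 257) + a*(216*y + 85) - 42*y - 7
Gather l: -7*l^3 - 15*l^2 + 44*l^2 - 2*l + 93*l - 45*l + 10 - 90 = -7*l^3 + 29*l^2 + 46*l - 80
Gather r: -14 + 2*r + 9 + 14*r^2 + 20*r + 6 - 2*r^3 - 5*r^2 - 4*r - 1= -2*r^3 + 9*r^2 + 18*r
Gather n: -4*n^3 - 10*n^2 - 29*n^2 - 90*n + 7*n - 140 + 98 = -4*n^3 - 39*n^2 - 83*n - 42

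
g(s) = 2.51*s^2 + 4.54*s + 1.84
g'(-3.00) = -10.52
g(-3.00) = 10.81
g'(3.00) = 19.60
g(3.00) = 38.05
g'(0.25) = 5.80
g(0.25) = 3.13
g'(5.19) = 30.59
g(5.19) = 93.01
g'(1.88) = 13.98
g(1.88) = 19.25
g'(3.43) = 21.76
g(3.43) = 46.94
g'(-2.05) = -5.75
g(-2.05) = 3.08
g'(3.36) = 21.41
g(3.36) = 45.43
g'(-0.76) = 0.72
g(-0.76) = -0.16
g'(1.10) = 10.06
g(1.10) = 9.87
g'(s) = 5.02*s + 4.54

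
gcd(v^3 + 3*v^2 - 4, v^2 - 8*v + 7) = v - 1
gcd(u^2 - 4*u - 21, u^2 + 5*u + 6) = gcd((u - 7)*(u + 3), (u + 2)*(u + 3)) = u + 3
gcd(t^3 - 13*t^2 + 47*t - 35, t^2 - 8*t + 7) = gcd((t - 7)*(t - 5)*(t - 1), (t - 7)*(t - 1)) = t^2 - 8*t + 7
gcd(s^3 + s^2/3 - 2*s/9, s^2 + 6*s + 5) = 1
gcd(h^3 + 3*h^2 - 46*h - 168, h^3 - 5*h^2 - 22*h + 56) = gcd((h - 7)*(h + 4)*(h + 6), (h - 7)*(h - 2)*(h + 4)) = h^2 - 3*h - 28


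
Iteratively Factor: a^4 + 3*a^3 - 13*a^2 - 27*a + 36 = (a - 1)*(a^3 + 4*a^2 - 9*a - 36) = (a - 1)*(a + 4)*(a^2 - 9) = (a - 3)*(a - 1)*(a + 4)*(a + 3)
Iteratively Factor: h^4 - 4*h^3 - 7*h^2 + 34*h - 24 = (h - 2)*(h^3 - 2*h^2 - 11*h + 12) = (h - 4)*(h - 2)*(h^2 + 2*h - 3) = (h - 4)*(h - 2)*(h - 1)*(h + 3)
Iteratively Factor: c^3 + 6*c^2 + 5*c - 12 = (c - 1)*(c^2 + 7*c + 12) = (c - 1)*(c + 4)*(c + 3)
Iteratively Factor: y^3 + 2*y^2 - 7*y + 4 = (y - 1)*(y^2 + 3*y - 4) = (y - 1)*(y + 4)*(y - 1)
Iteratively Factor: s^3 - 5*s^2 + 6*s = (s - 3)*(s^2 - 2*s) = (s - 3)*(s - 2)*(s)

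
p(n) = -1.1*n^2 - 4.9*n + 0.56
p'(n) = -2.2*n - 4.9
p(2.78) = -21.56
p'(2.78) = -11.02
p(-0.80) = 3.78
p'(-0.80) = -3.14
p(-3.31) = 4.73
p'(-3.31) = 2.38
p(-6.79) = -16.88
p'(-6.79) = 10.04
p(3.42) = -29.06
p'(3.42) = -12.42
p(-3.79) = 3.33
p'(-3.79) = 3.44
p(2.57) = -19.30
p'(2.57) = -10.55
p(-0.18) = 1.41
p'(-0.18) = -4.50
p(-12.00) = -99.04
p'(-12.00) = 21.50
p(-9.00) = -44.44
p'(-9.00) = 14.90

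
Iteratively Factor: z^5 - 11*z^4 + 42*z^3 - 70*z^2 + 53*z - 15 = (z - 1)*(z^4 - 10*z^3 + 32*z^2 - 38*z + 15) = (z - 1)^2*(z^3 - 9*z^2 + 23*z - 15) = (z - 1)^3*(z^2 - 8*z + 15) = (z - 5)*(z - 1)^3*(z - 3)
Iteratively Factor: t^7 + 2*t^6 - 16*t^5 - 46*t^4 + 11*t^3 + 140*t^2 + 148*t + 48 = (t + 2)*(t^6 - 16*t^4 - 14*t^3 + 39*t^2 + 62*t + 24) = (t + 1)*(t + 2)*(t^5 - t^4 - 15*t^3 + t^2 + 38*t + 24) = (t + 1)^2*(t + 2)*(t^4 - 2*t^3 - 13*t^2 + 14*t + 24) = (t - 4)*(t + 1)^2*(t + 2)*(t^3 + 2*t^2 - 5*t - 6) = (t - 4)*(t - 2)*(t + 1)^2*(t + 2)*(t^2 + 4*t + 3) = (t - 4)*(t - 2)*(t + 1)^2*(t + 2)*(t + 3)*(t + 1)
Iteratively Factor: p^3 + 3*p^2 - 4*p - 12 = (p + 2)*(p^2 + p - 6) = (p - 2)*(p + 2)*(p + 3)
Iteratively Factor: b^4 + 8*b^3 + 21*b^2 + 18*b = (b + 3)*(b^3 + 5*b^2 + 6*b) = b*(b + 3)*(b^2 + 5*b + 6) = b*(b + 2)*(b + 3)*(b + 3)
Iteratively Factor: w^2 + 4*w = (w)*(w + 4)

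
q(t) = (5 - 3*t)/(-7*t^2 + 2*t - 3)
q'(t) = (5 - 3*t)*(14*t - 2)/(-7*t^2 + 2*t - 3)^2 - 3/(-7*t^2 + 2*t - 3) = (-21*t^2 + 70*t - 1)/(49*t^4 - 28*t^3 + 46*t^2 - 12*t + 9)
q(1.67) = 0.00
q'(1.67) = 0.16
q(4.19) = 0.06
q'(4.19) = -0.01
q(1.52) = -0.03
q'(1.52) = 0.22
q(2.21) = 0.05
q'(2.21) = 0.05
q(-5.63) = -0.09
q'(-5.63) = -0.02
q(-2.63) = -0.23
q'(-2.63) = -0.10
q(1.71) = 0.01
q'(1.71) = 0.14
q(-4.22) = -0.13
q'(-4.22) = -0.04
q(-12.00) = -0.04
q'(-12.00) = 0.00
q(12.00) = 0.03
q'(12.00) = 0.00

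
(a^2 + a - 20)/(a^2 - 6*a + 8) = (a + 5)/(a - 2)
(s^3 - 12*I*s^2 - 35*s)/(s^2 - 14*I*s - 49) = s*(s - 5*I)/(s - 7*I)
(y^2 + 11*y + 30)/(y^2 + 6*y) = (y + 5)/y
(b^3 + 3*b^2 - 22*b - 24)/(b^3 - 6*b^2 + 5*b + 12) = (b + 6)/(b - 3)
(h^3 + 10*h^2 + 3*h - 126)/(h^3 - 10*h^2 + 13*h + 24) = (h^2 + 13*h + 42)/(h^2 - 7*h - 8)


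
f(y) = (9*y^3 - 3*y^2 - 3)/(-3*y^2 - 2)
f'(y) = 6*y*(9*y^3 - 3*y^2 - 3)/(-3*y^2 - 2)^2 + (27*y^2 - 6*y)/(-3*y^2 - 2) = 3*y*(-9*y^3 - 18*y - 2)/(9*y^4 + 12*y^2 + 4)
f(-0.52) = 1.81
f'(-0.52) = -1.70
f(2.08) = -4.34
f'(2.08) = -3.35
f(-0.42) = 1.66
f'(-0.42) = -1.23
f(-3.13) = 9.82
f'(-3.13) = -3.15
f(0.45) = 1.07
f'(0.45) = -2.17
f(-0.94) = 2.82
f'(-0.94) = -2.92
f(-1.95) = 6.05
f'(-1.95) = -3.25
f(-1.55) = 4.75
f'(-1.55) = -3.26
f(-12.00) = 36.84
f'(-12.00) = -3.01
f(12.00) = -34.83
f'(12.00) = -3.01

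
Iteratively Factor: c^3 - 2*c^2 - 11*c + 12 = (c - 1)*(c^2 - c - 12) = (c - 1)*(c + 3)*(c - 4)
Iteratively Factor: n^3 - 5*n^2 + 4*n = (n - 4)*(n^2 - n) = n*(n - 4)*(n - 1)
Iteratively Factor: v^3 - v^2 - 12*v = (v - 4)*(v^2 + 3*v) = v*(v - 4)*(v + 3)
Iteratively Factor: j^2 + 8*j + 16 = (j + 4)*(j + 4)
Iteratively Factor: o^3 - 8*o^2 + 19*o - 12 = (o - 3)*(o^2 - 5*o + 4) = (o - 3)*(o - 1)*(o - 4)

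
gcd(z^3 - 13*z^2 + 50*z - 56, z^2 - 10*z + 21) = z - 7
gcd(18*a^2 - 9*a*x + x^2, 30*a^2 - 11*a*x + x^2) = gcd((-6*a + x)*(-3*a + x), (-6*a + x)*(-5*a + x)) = -6*a + x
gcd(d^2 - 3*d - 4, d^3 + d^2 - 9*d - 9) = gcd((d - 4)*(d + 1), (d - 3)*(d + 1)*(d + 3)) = d + 1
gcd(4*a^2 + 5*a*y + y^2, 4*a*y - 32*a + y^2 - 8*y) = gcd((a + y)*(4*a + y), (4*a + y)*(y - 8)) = 4*a + y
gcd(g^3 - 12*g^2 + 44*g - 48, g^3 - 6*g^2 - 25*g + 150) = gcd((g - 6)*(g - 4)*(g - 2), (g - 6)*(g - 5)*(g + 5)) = g - 6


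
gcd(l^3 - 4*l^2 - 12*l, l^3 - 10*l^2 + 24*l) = l^2 - 6*l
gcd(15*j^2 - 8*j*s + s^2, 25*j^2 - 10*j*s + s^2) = -5*j + s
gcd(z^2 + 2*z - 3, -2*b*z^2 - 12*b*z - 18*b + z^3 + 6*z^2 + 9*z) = z + 3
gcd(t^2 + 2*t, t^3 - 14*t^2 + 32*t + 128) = t + 2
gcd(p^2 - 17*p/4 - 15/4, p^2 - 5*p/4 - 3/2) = p + 3/4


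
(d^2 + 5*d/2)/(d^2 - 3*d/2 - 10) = d/(d - 4)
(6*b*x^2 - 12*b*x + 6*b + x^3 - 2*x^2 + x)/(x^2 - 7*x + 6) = (6*b*x - 6*b + x^2 - x)/(x - 6)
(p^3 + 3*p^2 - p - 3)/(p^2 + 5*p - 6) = (p^2 + 4*p + 3)/(p + 6)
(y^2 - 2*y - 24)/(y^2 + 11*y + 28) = (y - 6)/(y + 7)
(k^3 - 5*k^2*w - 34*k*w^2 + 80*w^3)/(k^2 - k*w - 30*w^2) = (-k^2 + 10*k*w - 16*w^2)/(-k + 6*w)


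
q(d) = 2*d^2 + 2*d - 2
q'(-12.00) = -46.00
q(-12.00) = 262.00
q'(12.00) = 50.00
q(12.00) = 310.00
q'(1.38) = 7.52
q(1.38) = 4.57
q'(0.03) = 2.12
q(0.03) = -1.94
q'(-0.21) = 1.16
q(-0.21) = -2.33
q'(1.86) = 9.44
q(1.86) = 8.64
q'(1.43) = 7.72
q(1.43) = 4.95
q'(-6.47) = -23.88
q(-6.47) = 68.78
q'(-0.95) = -1.80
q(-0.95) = -2.10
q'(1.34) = 7.36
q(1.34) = 4.27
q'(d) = 4*d + 2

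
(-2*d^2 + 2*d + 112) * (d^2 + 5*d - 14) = -2*d^4 - 8*d^3 + 150*d^2 + 532*d - 1568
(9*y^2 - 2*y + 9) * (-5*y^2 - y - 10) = -45*y^4 + y^3 - 133*y^2 + 11*y - 90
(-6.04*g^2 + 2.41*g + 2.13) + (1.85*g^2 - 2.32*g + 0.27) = -4.19*g^2 + 0.0900000000000003*g + 2.4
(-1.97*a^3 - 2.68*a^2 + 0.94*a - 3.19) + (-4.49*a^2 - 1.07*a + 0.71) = -1.97*a^3 - 7.17*a^2 - 0.13*a - 2.48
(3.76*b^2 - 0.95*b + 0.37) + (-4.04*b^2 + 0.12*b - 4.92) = -0.28*b^2 - 0.83*b - 4.55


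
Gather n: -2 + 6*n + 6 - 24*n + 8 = 12 - 18*n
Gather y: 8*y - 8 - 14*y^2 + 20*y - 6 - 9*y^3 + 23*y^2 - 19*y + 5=-9*y^3 + 9*y^2 + 9*y - 9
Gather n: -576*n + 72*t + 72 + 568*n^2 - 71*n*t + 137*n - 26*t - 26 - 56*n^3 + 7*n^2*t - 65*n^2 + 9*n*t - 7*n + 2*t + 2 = -56*n^3 + n^2*(7*t + 503) + n*(-62*t - 446) + 48*t + 48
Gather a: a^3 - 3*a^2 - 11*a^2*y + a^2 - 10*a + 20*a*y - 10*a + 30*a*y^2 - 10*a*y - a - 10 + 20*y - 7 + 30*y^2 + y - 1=a^3 + a^2*(-11*y - 2) + a*(30*y^2 + 10*y - 21) + 30*y^2 + 21*y - 18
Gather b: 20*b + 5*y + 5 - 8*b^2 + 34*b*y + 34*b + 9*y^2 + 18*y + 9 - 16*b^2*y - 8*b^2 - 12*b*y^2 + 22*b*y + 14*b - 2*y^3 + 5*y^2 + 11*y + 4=b^2*(-16*y - 16) + b*(-12*y^2 + 56*y + 68) - 2*y^3 + 14*y^2 + 34*y + 18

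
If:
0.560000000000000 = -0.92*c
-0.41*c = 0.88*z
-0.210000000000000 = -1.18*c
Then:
No Solution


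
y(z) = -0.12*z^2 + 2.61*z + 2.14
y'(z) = 2.61 - 0.24*z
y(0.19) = 2.63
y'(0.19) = 2.56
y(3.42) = 9.66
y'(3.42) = 1.79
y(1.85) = 6.56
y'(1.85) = 2.17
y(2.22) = 7.34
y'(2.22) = 2.08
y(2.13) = 7.15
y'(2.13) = 2.10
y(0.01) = 2.17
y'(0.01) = 2.61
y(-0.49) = 0.83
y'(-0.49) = 2.73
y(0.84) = 4.25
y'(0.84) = 2.41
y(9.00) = 15.91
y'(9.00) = 0.45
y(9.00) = 15.91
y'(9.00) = 0.45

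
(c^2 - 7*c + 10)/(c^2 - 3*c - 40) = (-c^2 + 7*c - 10)/(-c^2 + 3*c + 40)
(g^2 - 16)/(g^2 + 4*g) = (g - 4)/g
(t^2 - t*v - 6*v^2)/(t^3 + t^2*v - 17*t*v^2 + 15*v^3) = (t + 2*v)/(t^2 + 4*t*v - 5*v^2)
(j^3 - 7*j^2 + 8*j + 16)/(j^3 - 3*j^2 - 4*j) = (j - 4)/j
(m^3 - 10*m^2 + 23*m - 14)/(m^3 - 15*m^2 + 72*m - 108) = (m^3 - 10*m^2 + 23*m - 14)/(m^3 - 15*m^2 + 72*m - 108)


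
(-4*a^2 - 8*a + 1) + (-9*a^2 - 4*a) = -13*a^2 - 12*a + 1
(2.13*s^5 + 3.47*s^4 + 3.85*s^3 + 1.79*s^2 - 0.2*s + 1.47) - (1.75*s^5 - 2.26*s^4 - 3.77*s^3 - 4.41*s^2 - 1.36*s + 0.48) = 0.38*s^5 + 5.73*s^4 + 7.62*s^3 + 6.2*s^2 + 1.16*s + 0.99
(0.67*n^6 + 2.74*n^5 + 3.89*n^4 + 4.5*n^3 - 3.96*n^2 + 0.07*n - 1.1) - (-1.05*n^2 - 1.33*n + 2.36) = 0.67*n^6 + 2.74*n^5 + 3.89*n^4 + 4.5*n^3 - 2.91*n^2 + 1.4*n - 3.46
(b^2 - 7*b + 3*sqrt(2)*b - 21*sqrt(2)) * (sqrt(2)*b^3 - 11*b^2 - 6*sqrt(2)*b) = sqrt(2)*b^5 - 7*sqrt(2)*b^4 - 5*b^4 - 39*sqrt(2)*b^3 + 35*b^3 - 36*b^2 + 273*sqrt(2)*b^2 + 252*b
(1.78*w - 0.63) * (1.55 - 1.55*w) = -2.759*w^2 + 3.7355*w - 0.9765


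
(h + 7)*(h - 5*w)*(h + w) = h^3 - 4*h^2*w + 7*h^2 - 5*h*w^2 - 28*h*w - 35*w^2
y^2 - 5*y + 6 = (y - 3)*(y - 2)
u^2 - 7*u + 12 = (u - 4)*(u - 3)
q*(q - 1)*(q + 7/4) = q^3 + 3*q^2/4 - 7*q/4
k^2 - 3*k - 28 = (k - 7)*(k + 4)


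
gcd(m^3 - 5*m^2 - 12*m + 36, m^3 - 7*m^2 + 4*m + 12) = m^2 - 8*m + 12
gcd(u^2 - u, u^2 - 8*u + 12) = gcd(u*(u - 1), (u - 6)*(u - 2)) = 1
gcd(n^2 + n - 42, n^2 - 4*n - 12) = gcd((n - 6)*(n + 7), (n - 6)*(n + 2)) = n - 6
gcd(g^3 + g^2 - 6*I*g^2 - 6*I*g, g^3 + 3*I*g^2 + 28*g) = g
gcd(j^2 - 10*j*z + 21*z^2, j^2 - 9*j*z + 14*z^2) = -j + 7*z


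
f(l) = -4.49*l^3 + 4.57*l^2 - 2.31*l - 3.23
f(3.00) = -90.26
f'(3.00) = -96.12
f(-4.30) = 448.19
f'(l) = -13.47*l^2 + 9.14*l - 2.31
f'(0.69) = -2.42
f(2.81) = -73.26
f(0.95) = -5.15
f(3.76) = -185.98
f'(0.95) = -5.78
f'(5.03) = -297.14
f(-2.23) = 74.44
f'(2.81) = -82.99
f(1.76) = -17.62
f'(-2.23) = -89.68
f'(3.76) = -158.38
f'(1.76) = -27.95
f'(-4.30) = -290.67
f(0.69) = -4.12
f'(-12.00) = -2051.67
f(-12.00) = 8441.29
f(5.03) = -470.64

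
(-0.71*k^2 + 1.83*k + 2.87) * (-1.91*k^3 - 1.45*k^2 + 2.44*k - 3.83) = 1.3561*k^5 - 2.4658*k^4 - 9.8676*k^3 + 3.023*k^2 - 0.00610000000000088*k - 10.9921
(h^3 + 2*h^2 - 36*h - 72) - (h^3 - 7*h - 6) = 2*h^2 - 29*h - 66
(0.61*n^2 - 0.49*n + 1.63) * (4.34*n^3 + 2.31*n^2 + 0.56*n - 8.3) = 2.6474*n^5 - 0.7175*n^4 + 6.2839*n^3 - 1.5721*n^2 + 4.9798*n - 13.529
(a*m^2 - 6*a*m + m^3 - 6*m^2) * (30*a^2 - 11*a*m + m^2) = 30*a^3*m^2 - 180*a^3*m + 19*a^2*m^3 - 114*a^2*m^2 - 10*a*m^4 + 60*a*m^3 + m^5 - 6*m^4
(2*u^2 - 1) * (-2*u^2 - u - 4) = -4*u^4 - 2*u^3 - 6*u^2 + u + 4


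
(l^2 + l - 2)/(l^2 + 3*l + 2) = (l - 1)/(l + 1)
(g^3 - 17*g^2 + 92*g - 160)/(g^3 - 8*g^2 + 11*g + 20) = (g - 8)/(g + 1)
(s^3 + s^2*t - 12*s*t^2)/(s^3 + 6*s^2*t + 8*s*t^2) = (s - 3*t)/(s + 2*t)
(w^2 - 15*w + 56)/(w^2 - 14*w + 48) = (w - 7)/(w - 6)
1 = 1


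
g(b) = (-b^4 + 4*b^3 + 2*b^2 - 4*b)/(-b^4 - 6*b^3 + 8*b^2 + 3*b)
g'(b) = (-4*b^3 + 12*b^2 + 4*b - 4)/(-b^4 - 6*b^3 + 8*b^2 + 3*b) + (4*b^3 + 18*b^2 - 16*b - 3)*(-b^4 + 4*b^3 + 2*b^2 - 4*b)/(-b^4 - 6*b^3 + 8*b^2 + 3*b)^2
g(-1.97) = -0.54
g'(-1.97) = 0.52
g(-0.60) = 0.95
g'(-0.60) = 4.61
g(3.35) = -0.13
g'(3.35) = 0.18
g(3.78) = -0.06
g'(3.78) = 0.15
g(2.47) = -0.36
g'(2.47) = 0.37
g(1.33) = 5.02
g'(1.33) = 109.69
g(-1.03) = 0.07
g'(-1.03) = 1.01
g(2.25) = -0.45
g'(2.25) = 0.51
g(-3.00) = -1.10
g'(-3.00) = 0.63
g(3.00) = -0.20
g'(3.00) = 0.23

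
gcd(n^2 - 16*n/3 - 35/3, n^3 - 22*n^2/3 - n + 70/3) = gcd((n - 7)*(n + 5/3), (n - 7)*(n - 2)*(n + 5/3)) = n^2 - 16*n/3 - 35/3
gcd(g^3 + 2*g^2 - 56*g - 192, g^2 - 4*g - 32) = g^2 - 4*g - 32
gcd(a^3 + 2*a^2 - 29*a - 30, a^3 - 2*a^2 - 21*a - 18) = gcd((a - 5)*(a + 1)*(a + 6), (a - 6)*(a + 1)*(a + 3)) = a + 1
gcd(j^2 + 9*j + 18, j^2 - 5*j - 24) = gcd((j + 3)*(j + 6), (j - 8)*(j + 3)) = j + 3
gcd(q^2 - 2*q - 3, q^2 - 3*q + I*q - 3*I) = q - 3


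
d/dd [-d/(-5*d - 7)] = 7/(5*d + 7)^2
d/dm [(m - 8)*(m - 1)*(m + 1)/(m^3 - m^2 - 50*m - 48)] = 7/(m^2 + 12*m + 36)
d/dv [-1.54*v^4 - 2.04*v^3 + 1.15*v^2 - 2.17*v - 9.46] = -6.16*v^3 - 6.12*v^2 + 2.3*v - 2.17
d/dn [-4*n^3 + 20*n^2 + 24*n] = -12*n^2 + 40*n + 24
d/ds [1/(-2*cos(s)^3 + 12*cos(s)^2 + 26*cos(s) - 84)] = (-3*cos(s)^2 + 12*cos(s) + 13)*sin(s)/(2*(cos(s)^3 - 6*cos(s)^2 - 13*cos(s) + 42)^2)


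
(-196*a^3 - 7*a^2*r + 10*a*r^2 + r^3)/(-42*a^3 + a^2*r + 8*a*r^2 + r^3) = (-28*a^2 + 3*a*r + r^2)/(-6*a^2 + a*r + r^2)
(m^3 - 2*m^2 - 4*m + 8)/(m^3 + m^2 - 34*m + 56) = (m^2 - 4)/(m^2 + 3*m - 28)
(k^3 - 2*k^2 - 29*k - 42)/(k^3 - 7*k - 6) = (k^2 - 4*k - 21)/(k^2 - 2*k - 3)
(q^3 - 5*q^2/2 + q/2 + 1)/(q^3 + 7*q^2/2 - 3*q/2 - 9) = (2*q^3 - 5*q^2 + q + 2)/(2*q^3 + 7*q^2 - 3*q - 18)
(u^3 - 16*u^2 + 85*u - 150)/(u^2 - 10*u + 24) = (u^2 - 10*u + 25)/(u - 4)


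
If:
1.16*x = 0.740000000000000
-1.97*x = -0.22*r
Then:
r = 5.71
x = 0.64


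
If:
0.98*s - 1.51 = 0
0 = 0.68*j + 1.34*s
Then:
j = -3.04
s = 1.54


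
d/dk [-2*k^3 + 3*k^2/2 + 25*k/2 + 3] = -6*k^2 + 3*k + 25/2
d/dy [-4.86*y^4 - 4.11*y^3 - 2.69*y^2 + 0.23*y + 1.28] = -19.44*y^3 - 12.33*y^2 - 5.38*y + 0.23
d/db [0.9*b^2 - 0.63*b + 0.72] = 1.8*b - 0.63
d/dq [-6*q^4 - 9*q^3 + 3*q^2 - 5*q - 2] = -24*q^3 - 27*q^2 + 6*q - 5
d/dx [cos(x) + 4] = -sin(x)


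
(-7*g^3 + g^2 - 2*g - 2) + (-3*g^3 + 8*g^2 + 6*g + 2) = -10*g^3 + 9*g^2 + 4*g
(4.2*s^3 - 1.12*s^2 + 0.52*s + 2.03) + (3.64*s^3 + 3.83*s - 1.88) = 7.84*s^3 - 1.12*s^2 + 4.35*s + 0.15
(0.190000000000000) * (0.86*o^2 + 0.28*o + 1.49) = 0.1634*o^2 + 0.0532*o + 0.2831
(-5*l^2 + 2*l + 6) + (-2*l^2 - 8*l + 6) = -7*l^2 - 6*l + 12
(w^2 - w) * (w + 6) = w^3 + 5*w^2 - 6*w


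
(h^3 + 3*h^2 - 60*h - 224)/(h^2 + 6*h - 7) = (h^2 - 4*h - 32)/(h - 1)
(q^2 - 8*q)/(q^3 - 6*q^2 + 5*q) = (q - 8)/(q^2 - 6*q + 5)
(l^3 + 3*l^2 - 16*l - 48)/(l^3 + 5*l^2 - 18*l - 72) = (l + 4)/(l + 6)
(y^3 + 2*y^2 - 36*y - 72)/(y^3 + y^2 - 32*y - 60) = (y + 6)/(y + 5)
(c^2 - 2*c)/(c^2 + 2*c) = (c - 2)/(c + 2)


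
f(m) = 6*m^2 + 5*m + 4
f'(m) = 12*m + 5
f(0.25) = 5.62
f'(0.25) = 8.00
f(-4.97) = 127.36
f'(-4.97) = -54.64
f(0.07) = 4.38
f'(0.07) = 5.84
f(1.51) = 25.23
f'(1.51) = 23.12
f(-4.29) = 92.97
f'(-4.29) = -46.48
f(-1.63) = 11.79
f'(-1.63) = -14.56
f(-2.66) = 33.15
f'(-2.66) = -26.92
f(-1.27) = 7.33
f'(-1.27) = -10.24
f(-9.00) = 445.00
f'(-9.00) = -103.00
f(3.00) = 73.00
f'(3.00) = 41.00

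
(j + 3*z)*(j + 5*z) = j^2 + 8*j*z + 15*z^2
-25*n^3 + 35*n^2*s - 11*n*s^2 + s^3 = (-5*n + s)^2*(-n + s)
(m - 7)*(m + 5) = m^2 - 2*m - 35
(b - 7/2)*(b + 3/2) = b^2 - 2*b - 21/4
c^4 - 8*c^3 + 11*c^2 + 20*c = c*(c - 5)*(c - 4)*(c + 1)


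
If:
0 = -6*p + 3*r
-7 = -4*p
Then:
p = 7/4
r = 7/2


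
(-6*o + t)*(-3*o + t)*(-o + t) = -18*o^3 + 27*o^2*t - 10*o*t^2 + t^3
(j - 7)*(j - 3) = j^2 - 10*j + 21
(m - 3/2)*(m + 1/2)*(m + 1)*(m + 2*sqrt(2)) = m^4 + 2*sqrt(2)*m^3 - 7*m^2/4 - 7*sqrt(2)*m/2 - 3*m/4 - 3*sqrt(2)/2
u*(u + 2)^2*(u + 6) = u^4 + 10*u^3 + 28*u^2 + 24*u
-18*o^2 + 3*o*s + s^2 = (-3*o + s)*(6*o + s)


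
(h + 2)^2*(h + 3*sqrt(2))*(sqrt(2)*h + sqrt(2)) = sqrt(2)*h^4 + 6*h^3 + 5*sqrt(2)*h^3 + 8*sqrt(2)*h^2 + 30*h^2 + 4*sqrt(2)*h + 48*h + 24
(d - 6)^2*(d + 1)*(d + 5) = d^4 - 6*d^3 - 31*d^2 + 156*d + 180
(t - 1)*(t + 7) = t^2 + 6*t - 7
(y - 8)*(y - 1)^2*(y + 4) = y^4 - 6*y^3 - 23*y^2 + 60*y - 32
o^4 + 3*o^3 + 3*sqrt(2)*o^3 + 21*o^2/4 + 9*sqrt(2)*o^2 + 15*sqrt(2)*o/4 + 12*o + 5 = (o + 1/2)*(o + 5/2)*(o + sqrt(2))*(o + 2*sqrt(2))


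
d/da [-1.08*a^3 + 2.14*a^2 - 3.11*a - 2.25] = -3.24*a^2 + 4.28*a - 3.11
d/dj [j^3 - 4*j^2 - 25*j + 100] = 3*j^2 - 8*j - 25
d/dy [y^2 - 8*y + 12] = 2*y - 8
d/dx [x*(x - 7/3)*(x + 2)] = 3*x^2 - 2*x/3 - 14/3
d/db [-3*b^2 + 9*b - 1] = 9 - 6*b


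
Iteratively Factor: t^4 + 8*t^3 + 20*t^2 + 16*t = (t)*(t^3 + 8*t^2 + 20*t + 16) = t*(t + 4)*(t^2 + 4*t + 4) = t*(t + 2)*(t + 4)*(t + 2)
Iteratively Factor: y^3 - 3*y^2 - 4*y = (y)*(y^2 - 3*y - 4) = y*(y - 4)*(y + 1)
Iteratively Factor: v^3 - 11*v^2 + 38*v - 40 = (v - 5)*(v^2 - 6*v + 8) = (v - 5)*(v - 4)*(v - 2)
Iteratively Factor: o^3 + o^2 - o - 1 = (o - 1)*(o^2 + 2*o + 1) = (o - 1)*(o + 1)*(o + 1)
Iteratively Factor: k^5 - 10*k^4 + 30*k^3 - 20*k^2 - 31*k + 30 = (k - 3)*(k^4 - 7*k^3 + 9*k^2 + 7*k - 10) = (k - 3)*(k - 1)*(k^3 - 6*k^2 + 3*k + 10) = (k - 3)*(k - 2)*(k - 1)*(k^2 - 4*k - 5) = (k - 3)*(k - 2)*(k - 1)*(k + 1)*(k - 5)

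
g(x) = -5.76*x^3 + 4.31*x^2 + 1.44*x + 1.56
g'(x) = -17.28*x^2 + 8.62*x + 1.44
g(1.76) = -13.96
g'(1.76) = -36.92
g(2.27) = -40.34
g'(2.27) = -68.03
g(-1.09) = 12.57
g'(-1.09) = -28.49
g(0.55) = 2.70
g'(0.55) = 0.95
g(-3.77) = 366.02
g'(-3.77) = -276.66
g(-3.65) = 333.82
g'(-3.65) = -260.24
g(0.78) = 2.57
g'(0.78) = -2.35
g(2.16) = -33.27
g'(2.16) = -60.56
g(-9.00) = 4536.75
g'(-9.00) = -1475.82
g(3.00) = -110.85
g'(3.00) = -128.22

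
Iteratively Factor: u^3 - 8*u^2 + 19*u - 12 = (u - 1)*(u^2 - 7*u + 12) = (u - 4)*(u - 1)*(u - 3)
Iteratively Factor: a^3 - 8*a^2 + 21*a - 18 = (a - 3)*(a^2 - 5*a + 6) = (a - 3)^2*(a - 2)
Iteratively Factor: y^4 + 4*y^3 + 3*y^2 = (y + 3)*(y^3 + y^2) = y*(y + 3)*(y^2 + y) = y^2*(y + 3)*(y + 1)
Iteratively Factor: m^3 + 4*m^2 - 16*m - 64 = (m + 4)*(m^2 - 16) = (m - 4)*(m + 4)*(m + 4)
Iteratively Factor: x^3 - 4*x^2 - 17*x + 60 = (x - 3)*(x^2 - x - 20) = (x - 5)*(x - 3)*(x + 4)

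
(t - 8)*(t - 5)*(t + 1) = t^3 - 12*t^2 + 27*t + 40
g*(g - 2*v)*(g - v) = g^3 - 3*g^2*v + 2*g*v^2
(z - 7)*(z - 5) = z^2 - 12*z + 35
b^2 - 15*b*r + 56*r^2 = (b - 8*r)*(b - 7*r)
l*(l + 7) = l^2 + 7*l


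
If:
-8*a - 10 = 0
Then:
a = -5/4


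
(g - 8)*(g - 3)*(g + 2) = g^3 - 9*g^2 + 2*g + 48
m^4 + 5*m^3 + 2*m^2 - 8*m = m*(m - 1)*(m + 2)*(m + 4)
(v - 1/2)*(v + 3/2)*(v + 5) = v^3 + 6*v^2 + 17*v/4 - 15/4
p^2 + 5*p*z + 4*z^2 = (p + z)*(p + 4*z)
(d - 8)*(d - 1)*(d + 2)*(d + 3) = d^4 - 4*d^3 - 31*d^2 - 14*d + 48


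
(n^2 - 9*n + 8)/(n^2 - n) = (n - 8)/n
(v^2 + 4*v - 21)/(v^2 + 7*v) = (v - 3)/v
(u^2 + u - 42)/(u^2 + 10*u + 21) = (u - 6)/(u + 3)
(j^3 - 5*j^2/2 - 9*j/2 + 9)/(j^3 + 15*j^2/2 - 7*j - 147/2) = (2*j^2 + j - 6)/(2*j^2 + 21*j + 49)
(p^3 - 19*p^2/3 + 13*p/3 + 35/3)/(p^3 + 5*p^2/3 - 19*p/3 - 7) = (p - 5)/(p + 3)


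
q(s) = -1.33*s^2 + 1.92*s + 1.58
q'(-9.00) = 25.86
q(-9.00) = -123.43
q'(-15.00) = 41.82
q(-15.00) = -326.47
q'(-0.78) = 3.99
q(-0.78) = -0.73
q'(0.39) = 0.88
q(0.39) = 2.13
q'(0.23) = 1.31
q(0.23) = 1.95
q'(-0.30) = 2.72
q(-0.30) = 0.88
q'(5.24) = -12.02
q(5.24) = -24.88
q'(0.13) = 1.57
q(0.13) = 1.81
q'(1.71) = -2.63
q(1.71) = 0.97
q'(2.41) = -4.49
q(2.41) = -1.52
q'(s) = 1.92 - 2.66*s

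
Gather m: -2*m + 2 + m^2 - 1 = m^2 - 2*m + 1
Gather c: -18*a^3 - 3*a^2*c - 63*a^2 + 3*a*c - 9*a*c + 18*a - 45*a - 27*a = -18*a^3 - 63*a^2 - 54*a + c*(-3*a^2 - 6*a)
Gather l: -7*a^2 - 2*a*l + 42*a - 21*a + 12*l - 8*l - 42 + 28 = -7*a^2 + 21*a + l*(4 - 2*a) - 14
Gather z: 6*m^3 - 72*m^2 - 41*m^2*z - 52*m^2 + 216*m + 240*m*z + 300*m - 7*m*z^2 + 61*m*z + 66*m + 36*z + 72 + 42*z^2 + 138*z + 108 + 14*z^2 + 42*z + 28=6*m^3 - 124*m^2 + 582*m + z^2*(56 - 7*m) + z*(-41*m^2 + 301*m + 216) + 208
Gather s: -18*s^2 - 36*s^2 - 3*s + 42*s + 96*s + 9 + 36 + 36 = -54*s^2 + 135*s + 81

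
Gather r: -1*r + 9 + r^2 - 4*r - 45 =r^2 - 5*r - 36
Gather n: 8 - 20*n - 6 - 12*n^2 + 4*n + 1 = -12*n^2 - 16*n + 3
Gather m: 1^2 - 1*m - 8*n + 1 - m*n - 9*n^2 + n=m*(-n - 1) - 9*n^2 - 7*n + 2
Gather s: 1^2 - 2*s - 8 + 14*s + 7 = 12*s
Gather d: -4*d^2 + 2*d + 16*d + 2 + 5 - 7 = -4*d^2 + 18*d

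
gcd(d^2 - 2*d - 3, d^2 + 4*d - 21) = d - 3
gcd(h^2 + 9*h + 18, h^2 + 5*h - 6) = h + 6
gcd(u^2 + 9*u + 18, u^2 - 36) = u + 6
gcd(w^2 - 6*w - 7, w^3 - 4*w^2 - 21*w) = w - 7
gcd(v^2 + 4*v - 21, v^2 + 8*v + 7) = v + 7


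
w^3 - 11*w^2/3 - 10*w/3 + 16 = (w - 3)*(w - 8/3)*(w + 2)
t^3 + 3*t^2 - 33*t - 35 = (t - 5)*(t + 1)*(t + 7)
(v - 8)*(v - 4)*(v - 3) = v^3 - 15*v^2 + 68*v - 96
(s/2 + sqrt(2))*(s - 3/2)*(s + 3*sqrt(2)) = s^3/2 - 3*s^2/4 + 5*sqrt(2)*s^2/2 - 15*sqrt(2)*s/4 + 6*s - 9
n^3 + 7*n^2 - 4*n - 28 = (n - 2)*(n + 2)*(n + 7)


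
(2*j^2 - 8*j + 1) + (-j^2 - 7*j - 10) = j^2 - 15*j - 9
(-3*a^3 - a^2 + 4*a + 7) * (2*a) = -6*a^4 - 2*a^3 + 8*a^2 + 14*a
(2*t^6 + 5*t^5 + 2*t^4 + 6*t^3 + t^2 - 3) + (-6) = 2*t^6 + 5*t^5 + 2*t^4 + 6*t^3 + t^2 - 9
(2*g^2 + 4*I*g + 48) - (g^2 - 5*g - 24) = g^2 + 5*g + 4*I*g + 72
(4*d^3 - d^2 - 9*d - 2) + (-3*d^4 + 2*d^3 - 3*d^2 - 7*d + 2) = -3*d^4 + 6*d^3 - 4*d^2 - 16*d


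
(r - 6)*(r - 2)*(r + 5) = r^3 - 3*r^2 - 28*r + 60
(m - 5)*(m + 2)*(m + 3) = m^3 - 19*m - 30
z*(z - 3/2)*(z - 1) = z^3 - 5*z^2/2 + 3*z/2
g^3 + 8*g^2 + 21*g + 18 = (g + 2)*(g + 3)^2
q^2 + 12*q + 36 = (q + 6)^2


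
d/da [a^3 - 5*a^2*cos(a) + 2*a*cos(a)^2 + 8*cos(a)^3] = 5*a^2*sin(a) + 3*a^2 - 2*a*sin(2*a) - 10*a*cos(a) - 24*sin(a)*cos(a)^2 + 2*cos(a)^2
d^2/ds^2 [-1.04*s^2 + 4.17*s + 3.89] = -2.08000000000000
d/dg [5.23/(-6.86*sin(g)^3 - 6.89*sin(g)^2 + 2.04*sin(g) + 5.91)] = (107.6334*sin(g)^2 + 72.0694*sin(g) - 10.6692)*cos(g)/(6.86*sin(g)^3 + 6.89*sin(g)^2 - 2.04*sin(g) - 5.91)^2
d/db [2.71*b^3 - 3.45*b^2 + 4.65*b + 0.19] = 8.13*b^2 - 6.9*b + 4.65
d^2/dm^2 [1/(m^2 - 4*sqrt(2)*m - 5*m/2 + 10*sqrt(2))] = 4*(-4*m^2 + 10*m + 16*sqrt(2)*m + (-4*m + 5 + 8*sqrt(2))^2 - 40*sqrt(2))/(2*m^2 - 8*sqrt(2)*m - 5*m + 20*sqrt(2))^3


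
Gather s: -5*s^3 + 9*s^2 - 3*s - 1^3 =-5*s^3 + 9*s^2 - 3*s - 1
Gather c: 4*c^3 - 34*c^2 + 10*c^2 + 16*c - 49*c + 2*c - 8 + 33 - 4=4*c^3 - 24*c^2 - 31*c + 21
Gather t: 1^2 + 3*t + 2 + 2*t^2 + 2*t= 2*t^2 + 5*t + 3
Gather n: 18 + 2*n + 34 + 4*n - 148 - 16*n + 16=-10*n - 80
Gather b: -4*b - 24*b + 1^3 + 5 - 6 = -28*b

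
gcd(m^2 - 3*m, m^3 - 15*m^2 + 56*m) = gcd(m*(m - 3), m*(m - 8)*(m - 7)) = m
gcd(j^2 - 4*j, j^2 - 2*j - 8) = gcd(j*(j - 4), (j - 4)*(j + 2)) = j - 4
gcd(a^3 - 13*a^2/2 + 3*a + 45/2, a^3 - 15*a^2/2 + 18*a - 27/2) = a - 3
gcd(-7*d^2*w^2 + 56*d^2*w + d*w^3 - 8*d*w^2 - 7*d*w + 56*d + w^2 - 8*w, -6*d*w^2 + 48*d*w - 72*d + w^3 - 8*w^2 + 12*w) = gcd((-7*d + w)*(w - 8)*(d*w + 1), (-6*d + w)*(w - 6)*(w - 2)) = 1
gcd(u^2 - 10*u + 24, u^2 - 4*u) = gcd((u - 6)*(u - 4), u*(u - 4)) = u - 4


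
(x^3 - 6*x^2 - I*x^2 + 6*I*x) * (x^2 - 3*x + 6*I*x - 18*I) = x^5 - 9*x^4 + 5*I*x^4 + 24*x^3 - 45*I*x^3 - 54*x^2 + 90*I*x^2 + 108*x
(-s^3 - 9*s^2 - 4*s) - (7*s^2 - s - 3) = -s^3 - 16*s^2 - 3*s + 3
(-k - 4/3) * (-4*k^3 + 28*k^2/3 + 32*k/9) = 4*k^4 - 4*k^3 - 16*k^2 - 128*k/27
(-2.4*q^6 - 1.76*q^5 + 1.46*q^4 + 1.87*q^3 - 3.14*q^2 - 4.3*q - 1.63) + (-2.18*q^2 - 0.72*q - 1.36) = -2.4*q^6 - 1.76*q^5 + 1.46*q^4 + 1.87*q^3 - 5.32*q^2 - 5.02*q - 2.99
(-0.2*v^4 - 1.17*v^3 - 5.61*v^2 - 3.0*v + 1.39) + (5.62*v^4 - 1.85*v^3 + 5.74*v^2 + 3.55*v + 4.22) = 5.42*v^4 - 3.02*v^3 + 0.13*v^2 + 0.55*v + 5.61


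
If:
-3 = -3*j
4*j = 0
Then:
No Solution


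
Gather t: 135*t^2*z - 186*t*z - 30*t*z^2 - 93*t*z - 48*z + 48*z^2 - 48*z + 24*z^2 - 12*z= 135*t^2*z + t*(-30*z^2 - 279*z) + 72*z^2 - 108*z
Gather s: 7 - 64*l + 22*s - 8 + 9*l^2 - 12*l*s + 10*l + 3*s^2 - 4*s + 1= 9*l^2 - 54*l + 3*s^2 + s*(18 - 12*l)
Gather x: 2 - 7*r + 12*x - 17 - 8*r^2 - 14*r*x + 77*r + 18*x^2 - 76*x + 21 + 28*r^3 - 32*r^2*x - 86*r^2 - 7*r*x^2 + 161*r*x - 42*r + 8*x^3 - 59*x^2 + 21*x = 28*r^3 - 94*r^2 + 28*r + 8*x^3 + x^2*(-7*r - 41) + x*(-32*r^2 + 147*r - 43) + 6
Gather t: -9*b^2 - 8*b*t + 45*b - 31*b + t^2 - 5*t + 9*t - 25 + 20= -9*b^2 + 14*b + t^2 + t*(4 - 8*b) - 5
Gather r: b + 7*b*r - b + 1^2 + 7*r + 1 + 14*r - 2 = r*(7*b + 21)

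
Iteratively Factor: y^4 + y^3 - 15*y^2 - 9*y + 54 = (y + 3)*(y^3 - 2*y^2 - 9*y + 18) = (y + 3)^2*(y^2 - 5*y + 6) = (y - 3)*(y + 3)^2*(y - 2)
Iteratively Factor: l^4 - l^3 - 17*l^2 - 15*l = (l + 1)*(l^3 - 2*l^2 - 15*l) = l*(l + 1)*(l^2 - 2*l - 15) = l*(l + 1)*(l + 3)*(l - 5)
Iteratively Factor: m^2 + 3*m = (m)*(m + 3)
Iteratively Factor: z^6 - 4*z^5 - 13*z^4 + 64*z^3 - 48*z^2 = (z - 3)*(z^5 - z^4 - 16*z^3 + 16*z^2) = (z - 3)*(z - 1)*(z^4 - 16*z^2) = (z - 4)*(z - 3)*(z - 1)*(z^3 + 4*z^2) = z*(z - 4)*(z - 3)*(z - 1)*(z^2 + 4*z) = z*(z - 4)*(z - 3)*(z - 1)*(z + 4)*(z)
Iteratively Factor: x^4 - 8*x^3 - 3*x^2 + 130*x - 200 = (x - 5)*(x^3 - 3*x^2 - 18*x + 40) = (x - 5)*(x + 4)*(x^2 - 7*x + 10) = (x - 5)*(x - 2)*(x + 4)*(x - 5)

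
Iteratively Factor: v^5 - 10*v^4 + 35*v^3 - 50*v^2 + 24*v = (v - 1)*(v^4 - 9*v^3 + 26*v^2 - 24*v) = v*(v - 1)*(v^3 - 9*v^2 + 26*v - 24) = v*(v - 3)*(v - 1)*(v^2 - 6*v + 8) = v*(v - 3)*(v - 2)*(v - 1)*(v - 4)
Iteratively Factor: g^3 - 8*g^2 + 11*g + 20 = (g + 1)*(g^2 - 9*g + 20) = (g - 4)*(g + 1)*(g - 5)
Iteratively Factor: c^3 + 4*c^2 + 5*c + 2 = (c + 2)*(c^2 + 2*c + 1) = (c + 1)*(c + 2)*(c + 1)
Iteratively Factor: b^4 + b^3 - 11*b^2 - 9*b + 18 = (b - 1)*(b^3 + 2*b^2 - 9*b - 18) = (b - 3)*(b - 1)*(b^2 + 5*b + 6) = (b - 3)*(b - 1)*(b + 3)*(b + 2)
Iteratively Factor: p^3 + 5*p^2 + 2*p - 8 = (p + 2)*(p^2 + 3*p - 4) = (p - 1)*(p + 2)*(p + 4)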